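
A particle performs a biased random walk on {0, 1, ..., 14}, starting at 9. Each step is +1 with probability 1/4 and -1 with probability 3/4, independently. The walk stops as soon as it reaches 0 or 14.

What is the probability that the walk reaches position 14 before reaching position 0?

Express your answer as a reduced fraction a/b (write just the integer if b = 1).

Answer: 9841/2391484

Derivation:
Biased walk: p = 1/4, q = 3/4, r = q/p = 3
Gambler's ruin: P(hit 14 before 0 | start at 9) = (1 - r^a)/(1 - r^N)
r^9 = 19683; r^14 = 4782969
P = (1 - 19683) / (1 - 4782969) = -19682 / -4782968 = 9841/2391484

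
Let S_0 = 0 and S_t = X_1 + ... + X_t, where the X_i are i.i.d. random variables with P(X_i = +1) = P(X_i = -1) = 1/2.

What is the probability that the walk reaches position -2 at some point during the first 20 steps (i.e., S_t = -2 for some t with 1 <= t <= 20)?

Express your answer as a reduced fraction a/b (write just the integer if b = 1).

Count via complement. Let g(t,s) = #length-t paths at position s with S_1..S_t all ≠ -2.
g(t,s) = g(t-1,s-1) + g(t-1,s+1) for s ≠ -2; g(t,-2) = 0.
t=0: g(0,0)=1
t=1: g(1,-1)=1 g(1,1)=1
t=2: g(2,0)=2 g(2,2)=1
t=3: g(3,-1)=2 g(3,1)=3 g(3,3)=1
t=4: g(4,0)=5 g(4,2)=4 g(4,4)=1
t=5: g(5,-1)=5 g(5,1)=9 g(5,3)=5 g(5,5)=1
t=6: g(6,0)=14 g(6,2)=14 g(6,4)=6 g(6,6)=1
t=7: g(7,-1)=14 g(7,1)=28 g(7,3)=20 g(7,5)=7 g(7,7)=1
t=8: g(8,0)=42 g(8,2)=48 g(8,4)=27 g(8,6)=8 g(8,8)=1
t=9: g(9,-1)=42 g(9,1)=90 g(9,3)=75 g(9,5)=35 g(9,7)=9 g(9,9)=1
t=10: g(10,0)=132 g(10,2)=165 g(10,4)=110 g(10,6)=44 g(10,8)=10 g(10,10)=1
t=11: g(11,-1)=132 g(11,1)=297 g(11,3)=275 g(11,5)=154 g(11,7)=54 g(11,9)=11 g(11,11)=1
t=12: g(12,0)=429 g(12,2)=572 g(12,4)=429 g(12,6)=208 g(12,8)=65 g(12,10)=12 g(12,12)=1
t=13: g(13,-1)=429 g(13,1)=1001 g(13,3)=1001 g(13,5)=637 g(13,7)=273 g(13,9)=77 g(13,11)=13 g(13,13)=1
t=14: g(14,0)=1430 g(14,2)=2002 g(14,4)=1638 g(14,6)=910 g(14,8)=350 g(14,10)=90 g(14,12)=14 g(14,14)=1
t=15: g(15,-1)=1430 g(15,1)=3432 g(15,3)=3640 g(15,5)=2548 g(15,7)=1260 g(15,9)=440 g(15,11)=104 g(15,13)=15 g(15,15)=1
t=16: g(16,0)=4862 g(16,2)=7072 g(16,4)=6188 g(16,6)=3808 g(16,8)=1700 g(16,10)=544 g(16,12)=119 g(16,14)=16 g(16,16)=1
t=17: g(17,-1)=4862 g(17,1)=11934 g(17,3)=13260 g(17,5)=9996 g(17,7)=5508 g(17,9)=2244 g(17,11)=663 g(17,13)=135 g(17,15)=17 g(17,17)=1
t=18: g(18,0)=16796 g(18,2)=25194 g(18,4)=23256 g(18,6)=15504 g(18,8)=7752 g(18,10)=2907 g(18,12)=798 g(18,14)=152 g(18,16)=18 g(18,18)=1
t=19: g(19,-1)=16796 g(19,1)=41990 g(19,3)=48450 g(19,5)=38760 g(19,7)=23256 g(19,9)=10659 g(19,11)=3705 g(19,13)=950 g(19,15)=170 g(19,17)=19 g(19,19)=1
t=20: g(20,0)=58786 g(20,2)=90440 g(20,4)=87210 g(20,6)=62016 g(20,8)=33915 g(20,10)=14364 g(20,12)=4655 g(20,14)=1120 g(20,16)=189 g(20,18)=20 g(20,20)=1
Paths never hitting -2: Σ_s g(20,s) = 352716
Paths hitting -2: 2^20 - 352716 = 695860
P = 695860/1048576 = 173965/262144

Answer: 173965/262144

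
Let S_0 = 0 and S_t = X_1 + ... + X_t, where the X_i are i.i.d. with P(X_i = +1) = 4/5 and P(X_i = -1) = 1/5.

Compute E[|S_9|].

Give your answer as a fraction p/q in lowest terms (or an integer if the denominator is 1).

Answer: 425997/78125

Derivation:
S_9 takes values m ≡ 1 (mod 2) with |m| ≤ 9; P(S_9=m) = C(9,(9+m)/2) · (4/5)^((9+m)/2) · (1/5)^((9-m)/2).
Distribution: P(S=-9)=1/1953125, P(S=-7)=36/1953125, P(S=-5)=576/1953125, P(S=-3)=5376/1953125, P(S=-1)=32256/1953125, P(S=1)=129024/1953125, P(S=3)=344064/1953125, P(S=5)=589824/1953125, P(S=7)=589824/1953125, P(S=9)=262144/1953125
E[|S_9|] = Σ_m |m|·P(S_9=m) = 425997/78125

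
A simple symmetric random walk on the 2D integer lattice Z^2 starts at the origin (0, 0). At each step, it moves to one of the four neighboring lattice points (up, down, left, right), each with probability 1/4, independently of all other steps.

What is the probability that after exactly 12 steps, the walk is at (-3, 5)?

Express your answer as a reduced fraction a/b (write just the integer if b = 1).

Let h be the number of horizontal steps (so 12-h are vertical). To end at (-3,5) need (h-3)/2 right-steps and ((12-h)+5)/2 up-steps.
Sum over h with 3 ≤ h ≤ 7, h ≡ 1 (mod 2), 12-h ≡ 1 (mod 2):
h=3: C(12,3)·C(3,0)·C(9,7) = 220·1·36 = 7920
h=5: C(12,5)·C(5,1)·C(7,6) = 792·5·7 = 27720
h=7: C(12,7)·C(7,2)·C(5,5) = 792·21·1 = 16632
Total favorable: 52272
Total paths: 4^12 = 16777216
P = 52272/16777216 = 3267/1048576

Answer: 3267/1048576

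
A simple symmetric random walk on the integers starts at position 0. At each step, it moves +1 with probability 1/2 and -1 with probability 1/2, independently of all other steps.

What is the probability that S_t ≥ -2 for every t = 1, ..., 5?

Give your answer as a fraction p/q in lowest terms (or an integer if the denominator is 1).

Let f(t,s) = #length-t paths at position s with S_1..S_t all ≥ -2.
f(t,s) = f(t-1,s-1) + f(t-1,s+1) for s ≥ -2; f(t,s) = 0 for s < -2.
t=0: f(0,0)=1
t=1: f(1,-1)=1 f(1,1)=1
t=2: f(2,-2)=1 f(2,0)=2 f(2,2)=1
t=3: f(3,-1)=3 f(3,1)=3 f(3,3)=1
t=4: f(4,-2)=3 f(4,0)=6 f(4,2)=4 f(4,4)=1
t=5: f(5,-1)=9 f(5,1)=10 f(5,3)=5 f(5,5)=1
Σ_s f(5,s) = 25
P = 25/32 = 25/32

Answer: 25/32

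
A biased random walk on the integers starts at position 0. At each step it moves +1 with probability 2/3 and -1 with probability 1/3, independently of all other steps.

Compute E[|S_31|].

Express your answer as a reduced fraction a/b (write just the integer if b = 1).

S_31 takes values m ≡ 1 (mod 2) with |m| ≤ 31; P(S_31=m) = C(31,(31+m)/2) · (2/3)^((31+m)/2) · (1/3)^((31-m)/2).
Distribution: P(S=-31)=1/617673396283947, P(S=-29)=62/617673396283947, P(S=-27)=620/205891132094649, P(S=-25)=35960/617673396283947, P(S=-23)=503440/617673396283947, P(S=-21)=201376/22876792454961, P(S=-19)=5235776/68630377364883, P(S=-17)=37398400/68630377364883, P(S=-15)=74796800/22876792454961, P(S=-13)=3440652800/205891132094649, P(S=-11)=15138872320/205891132094649, P(S=-9)=19267655680/68630377364883, P(S=-7)=192676556800/205891132094649, P(S=-5)=563208396800/205891132094649, P(S=-3)=160916684800/22876792454961, P(S=-1)=1094233456640/68630377364883, P(S=1)=2188466913280/68630377364883, P(S=3)=1287333478400/22876792454961, P(S=5)=18022668697600/205891132094649, P(S=7)=24662599270400/205891132094649, P(S=9)=9865039708160/68630377364883, P(S=11)=31004410511360/205891132094649, P(S=13)=28185827737600/205891132094649, P(S=15)=2450941542400/22876792454961, P(S=17)=4901883084800/68630377364883, P(S=19)=2745054527488/68630377364883, P(S=21)=422316081152/22876792454961, P(S=23)=4223160811520/617673396283947, P(S=25)=1206617374720/617673396283947, P(S=27)=83214991360/205891132094649, P(S=29)=33285996544/617673396283947, P(S=31)=2147483648/617673396283947
E[|S_31|] = Σ_m |m|·P(S_31=m) = 26575479166531/2541865828329

Answer: 26575479166531/2541865828329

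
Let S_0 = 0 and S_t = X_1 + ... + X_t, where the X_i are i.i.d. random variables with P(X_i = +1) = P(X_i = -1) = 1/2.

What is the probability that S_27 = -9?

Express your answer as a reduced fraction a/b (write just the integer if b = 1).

Answer: 4686825/134217728

Derivation:
To reach position -9 after 27 steps: need 9 steps of +1 and 18 of -1.
Favorable paths: C(27,9) = 4686825
Total paths: 2^27 = 134217728
P = 4686825/134217728 = 4686825/134217728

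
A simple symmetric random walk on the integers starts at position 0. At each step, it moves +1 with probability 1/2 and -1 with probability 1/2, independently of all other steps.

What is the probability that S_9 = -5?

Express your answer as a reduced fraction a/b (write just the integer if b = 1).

To reach position -5 after 9 steps: need 2 steps of +1 and 7 of -1.
Favorable paths: C(9,2) = 36
Total paths: 2^9 = 512
P = 36/512 = 9/128

Answer: 9/128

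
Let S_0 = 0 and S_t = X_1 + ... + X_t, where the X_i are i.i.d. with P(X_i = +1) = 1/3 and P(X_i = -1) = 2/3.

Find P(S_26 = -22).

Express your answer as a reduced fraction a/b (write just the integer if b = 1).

Answer: 5452595200/2541865828329

Derivation:
To reach position -22 after 26 steps: need 2 steps of +1 and 24 steps of -1.
Number of such sequences: C(26,2) = 325
Each has probability (1/3)^2 · (2/3)^24 = 16777216/2541865828329
P = 325 · 16777216/2541865828329 = 5452595200/2541865828329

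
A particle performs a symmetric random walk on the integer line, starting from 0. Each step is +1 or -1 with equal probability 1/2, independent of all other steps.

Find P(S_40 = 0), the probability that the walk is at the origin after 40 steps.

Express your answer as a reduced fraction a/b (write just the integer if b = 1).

To return to 0 after 40 steps: need exactly 20 steps of +1 and 20 of -1.
Favorable paths: C(40,20) = 137846528820
Total paths: 2^40 = 1099511627776
P = 137846528820/1099511627776 = 34461632205/274877906944

Answer: 34461632205/274877906944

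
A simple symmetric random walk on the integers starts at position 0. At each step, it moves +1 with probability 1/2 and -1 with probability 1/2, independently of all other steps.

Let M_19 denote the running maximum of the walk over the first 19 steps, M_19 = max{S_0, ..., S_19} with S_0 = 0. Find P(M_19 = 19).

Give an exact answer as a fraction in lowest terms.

Answer: 1/524288

Derivation:
Let M_19 = max(S_0,...,S_19). Use the reflection principle: for j ≥ 1, #{paths with M_19 ≥ j} = #{S_19 ≥ j} + #{S_19 ≥ j+1}.
By reflection, #{M_19 ≥ 19} = #{S_19 ≥ 19} + #{S_19 ≥ 20} = 1 + 0 = 1.
#{M_19 ≥ 20} = #{S_19 ≥ 20} + #{S_19 ≥ 21} = 0 + 0 = 0.
#{M_19 = 19} = 1 - 0 = 1.
P(M_19 = 19) = 1/524288 = 1/524288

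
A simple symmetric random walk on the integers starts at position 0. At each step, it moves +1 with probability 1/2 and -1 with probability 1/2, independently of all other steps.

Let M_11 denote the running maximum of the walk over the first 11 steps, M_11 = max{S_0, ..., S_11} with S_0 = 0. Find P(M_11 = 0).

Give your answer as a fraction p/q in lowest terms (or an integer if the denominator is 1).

Answer: 231/1024

Derivation:
Let M_11 = max(S_0,...,S_11). Use the reflection principle: for j ≥ 1, #{paths with M_11 ≥ j} = #{S_11 ≥ j} + #{S_11 ≥ j+1}.
P(M_11 ≥ 0) = 1 since S_0 = 0, so #{M_11 ≥ 0} = 2048.
#{M_11 ≥ 1} = #{S_11 ≥ 1} + #{S_11 ≥ 2} = 1024 + 562 = 1586.
#{M_11 = 0} = 2048 - 1586 = 462.
P(M_11 = 0) = 462/2048 = 231/1024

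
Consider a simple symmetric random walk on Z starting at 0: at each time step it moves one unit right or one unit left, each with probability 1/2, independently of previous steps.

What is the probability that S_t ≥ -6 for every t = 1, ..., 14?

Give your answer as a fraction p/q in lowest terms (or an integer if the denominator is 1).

Let f(t,s) = #length-t paths at position s with S_1..S_t all ≥ -6.
f(t,s) = f(t-1,s-1) + f(t-1,s+1) for s ≥ -6; f(t,s) = 0 for s < -6.
t=0: f(0,0)=1
t=1: f(1,-1)=1 f(1,1)=1
t=2: f(2,-2)=1 f(2,0)=2 f(2,2)=1
t=3: f(3,-3)=1 f(3,-1)=3 f(3,1)=3 f(3,3)=1
t=4: f(4,-4)=1 f(4,-2)=4 f(4,0)=6 f(4,2)=4 f(4,4)=1
t=5: f(5,-5)=1 f(5,-3)=5 f(5,-1)=10 f(5,1)=10 f(5,3)=5 f(5,5)=1
t=6: f(6,-6)=1 f(6,-4)=6 f(6,-2)=15 f(6,0)=20 f(6,2)=15 f(6,4)=6 f(6,6)=1
t=7: f(7,-5)=7 f(7,-3)=21 f(7,-1)=35 f(7,1)=35 f(7,3)=21 f(7,5)=7 f(7,7)=1
t=8: f(8,-6)=7 f(8,-4)=28 f(8,-2)=56 f(8,0)=70 f(8,2)=56 f(8,4)=28 f(8,6)=8 f(8,8)=1
t=9: f(9,-5)=35 f(9,-3)=84 f(9,-1)=126 f(9,1)=126 f(9,3)=84 f(9,5)=36 f(9,7)=9 f(9,9)=1
t=10: f(10,-6)=35 f(10,-4)=119 f(10,-2)=210 f(10,0)=252 f(10,2)=210 f(10,4)=120 f(10,6)=45 f(10,8)=10 f(10,10)=1
t=11: f(11,-5)=154 f(11,-3)=329 f(11,-1)=462 f(11,1)=462 f(11,3)=330 f(11,5)=165 f(11,7)=55 f(11,9)=11 f(11,11)=1
t=12: f(12,-6)=154 f(12,-4)=483 f(12,-2)=791 f(12,0)=924 f(12,2)=792 f(12,4)=495 f(12,6)=220 f(12,8)=66 f(12,10)=12 f(12,12)=1
t=13: f(13,-5)=637 f(13,-3)=1274 f(13,-1)=1715 f(13,1)=1716 f(13,3)=1287 f(13,5)=715 f(13,7)=286 f(13,9)=78 f(13,11)=13 f(13,13)=1
t=14: f(14,-6)=637 f(14,-4)=1911 f(14,-2)=2989 f(14,0)=3431 f(14,2)=3003 f(14,4)=2002 f(14,6)=1001 f(14,8)=364 f(14,10)=91 f(14,12)=14 f(14,14)=1
Σ_s f(14,s) = 15444
P = 15444/16384 = 3861/4096

Answer: 3861/4096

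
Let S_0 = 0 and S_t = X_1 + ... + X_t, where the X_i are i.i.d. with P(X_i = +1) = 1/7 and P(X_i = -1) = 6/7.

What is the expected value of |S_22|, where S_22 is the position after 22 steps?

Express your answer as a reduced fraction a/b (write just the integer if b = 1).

S_22 takes values m ≡ 0 (mod 2) with |m| ≤ 22; P(S_22=m) = C(22,(22+m)/2) · (1/7)^((22+m)/2) · (6/7)^((22-m)/2).
Distribution: P(S=-22)=131621703842267136/3909821048582988049, P(S=-20)=482612914088312832/3909821048582988049, P(S=-18)=120653228522078208/558545864083284007, P(S=-16)=134059142802309120/558545864083284007, P(S=-14)=106130154718494720/558545864083284007, P(S=-12)=63678092831096832/558545864083284007, P(S=-10)=30070210503573504/558545864083284007, P(S=-8)=80187228009529344/3909821048582988049, P(S=-6)=25058508752977920/3909821048582988049, P(S=-4)=928092916776960/558545864083284007, P(S=-2)=201086798635008/558545864083284007, P(S=0)=36561236115456/558545864083284007, P(S=2)=5585744406528/558545864083284007, P(S=4)=716121077760/558545864083284007, P(S=6)=537090808320/3909821048582988049, P(S=8)=47741405184/3909821048582988049, P(S=10)=497306304/558545864083284007, P(S=12)=29253312/558545864083284007, P(S=14)=1354320/558545864083284007, P(S=16)=47520/558545864083284007, P(S=18)=1188/558545864083284007, P(S=20)=132/3909821048582988049, P(S=22)=1/3909821048582988049
E[|S_22|] = Σ_m |m|·P(S_22=m) = 61440248836550995774/3909821048582988049

Answer: 61440248836550995774/3909821048582988049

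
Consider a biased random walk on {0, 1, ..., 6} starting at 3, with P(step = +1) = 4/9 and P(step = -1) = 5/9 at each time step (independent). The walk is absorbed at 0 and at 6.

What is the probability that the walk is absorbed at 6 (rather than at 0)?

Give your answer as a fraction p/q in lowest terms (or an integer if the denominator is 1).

Answer: 64/189

Derivation:
Biased walk: p = 4/9, q = 5/9, r = q/p = 5/4
Gambler's ruin: P(hit 6 before 0 | start at 3) = (1 - r^a)/(1 - r^N)
r^3 = 125/64; r^6 = 15625/4096
P = (1 - 125/64) / (1 - 15625/4096) = -61/64 / -11529/4096 = 64/189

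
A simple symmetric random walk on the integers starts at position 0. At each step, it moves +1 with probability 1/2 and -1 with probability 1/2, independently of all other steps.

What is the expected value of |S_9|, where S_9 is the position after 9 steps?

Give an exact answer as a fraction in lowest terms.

S_9 takes values m ≡ 1 (mod 2) with |m| ≤ 9; P(S_9=m) = C(9,(9+m)/2)/2^9.
Total paths: 2^9 = 512
Distribution: P(S=-9)=1/512, P(S=-7)=9/512, P(S=-5)=36/512, P(S=-3)=84/512, P(S=-1)=126/512, P(S=1)=126/512, P(S=3)=84/512, P(S=5)=36/512, P(S=7)=9/512, P(S=9)=1/512
E[|S_9|] = Σ_m |m|·P(S_9=m) = 1260/512 = 315/128

Answer: 315/128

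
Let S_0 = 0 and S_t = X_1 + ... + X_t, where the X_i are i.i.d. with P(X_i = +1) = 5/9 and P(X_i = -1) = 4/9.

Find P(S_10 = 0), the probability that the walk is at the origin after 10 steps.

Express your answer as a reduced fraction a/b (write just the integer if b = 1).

To be at 0 after 10 steps: need exactly 5 steps of +1 and 5 of -1.
Number of such sequences: C(10,5) = 252
Each has probability (5/9)^5 · (4/9)^5 = 3200000/3486784401
P = 252 · 3200000/3486784401 = 89600000/387420489

Answer: 89600000/387420489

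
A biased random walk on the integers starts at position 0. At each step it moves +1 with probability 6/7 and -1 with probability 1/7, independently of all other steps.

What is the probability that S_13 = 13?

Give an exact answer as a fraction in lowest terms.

Answer: 13060694016/96889010407

Derivation:
To reach position 13 after 13 steps: need 13 steps of +1 and 0 steps of -1.
Number of such sequences: C(13,13) = 1
Each has probability (6/7)^13 · (1/7)^0 = 13060694016/96889010407
P = 1 · 13060694016/96889010407 = 13060694016/96889010407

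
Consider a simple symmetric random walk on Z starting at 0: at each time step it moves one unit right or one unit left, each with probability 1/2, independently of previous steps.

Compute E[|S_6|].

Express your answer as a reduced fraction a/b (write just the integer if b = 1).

S_6 takes values m ≡ 0 (mod 2) with |m| ≤ 6; P(S_6=m) = C(6,(6+m)/2)/2^6.
Total paths: 2^6 = 64
Distribution: P(S=-6)=1/64, P(S=-4)=6/64, P(S=-2)=15/64, P(S=0)=20/64, P(S=2)=15/64, P(S=4)=6/64, P(S=6)=1/64
E[|S_6|] = Σ_m |m|·P(S_6=m) = 120/64 = 15/8

Answer: 15/8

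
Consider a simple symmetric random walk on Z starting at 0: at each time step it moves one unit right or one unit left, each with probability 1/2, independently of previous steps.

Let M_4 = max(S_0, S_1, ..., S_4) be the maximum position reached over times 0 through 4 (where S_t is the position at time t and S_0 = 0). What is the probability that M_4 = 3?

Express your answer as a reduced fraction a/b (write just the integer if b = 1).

Answer: 1/16

Derivation:
Let M_4 = max(S_0,...,S_4). Use the reflection principle: for j ≥ 1, #{paths with M_4 ≥ j} = #{S_4 ≥ j} + #{S_4 ≥ j+1}.
By reflection, #{M_4 ≥ 3} = #{S_4 ≥ 3} + #{S_4 ≥ 4} = 1 + 1 = 2.
#{M_4 ≥ 4} = #{S_4 ≥ 4} + #{S_4 ≥ 5} = 1 + 0 = 1.
#{M_4 = 3} = 2 - 1 = 1.
P(M_4 = 3) = 1/16 = 1/16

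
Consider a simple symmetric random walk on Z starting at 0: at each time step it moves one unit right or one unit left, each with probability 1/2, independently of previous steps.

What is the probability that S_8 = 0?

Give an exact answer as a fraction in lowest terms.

To reach position 0 after 8 steps: need 4 steps of +1 and 4 of -1.
Favorable paths: C(8,4) = 70
Total paths: 2^8 = 256
P = 70/256 = 35/128

Answer: 35/128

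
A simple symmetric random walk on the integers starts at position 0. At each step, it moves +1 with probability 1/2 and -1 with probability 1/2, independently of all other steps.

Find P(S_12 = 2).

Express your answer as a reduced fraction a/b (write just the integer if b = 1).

Answer: 99/512

Derivation:
To reach position 2 after 12 steps: need 7 steps of +1 and 5 of -1.
Favorable paths: C(12,7) = 792
Total paths: 2^12 = 4096
P = 792/4096 = 99/512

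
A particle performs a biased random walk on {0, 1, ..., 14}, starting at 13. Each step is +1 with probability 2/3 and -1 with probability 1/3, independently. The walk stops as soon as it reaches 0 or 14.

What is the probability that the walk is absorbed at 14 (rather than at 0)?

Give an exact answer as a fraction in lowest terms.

Answer: 16382/16383

Derivation:
Biased walk: p = 2/3, q = 1/3, r = q/p = 1/2
Gambler's ruin: P(hit 14 before 0 | start at 13) = (1 - r^a)/(1 - r^N)
r^13 = 1/8192; r^14 = 1/16384
P = (1 - 1/8192) / (1 - 1/16384) = 8191/8192 / 16383/16384 = 16382/16383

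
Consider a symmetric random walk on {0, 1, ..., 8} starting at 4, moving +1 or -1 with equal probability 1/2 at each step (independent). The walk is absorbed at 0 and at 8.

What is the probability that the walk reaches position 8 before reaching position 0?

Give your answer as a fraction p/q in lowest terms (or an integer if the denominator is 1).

Symmetric walk (p = 1/2): the harmonic-function argument gives P(hit 8 before 0 | start at 4) = a/N.
P = 4/8 = 1/2

Answer: 1/2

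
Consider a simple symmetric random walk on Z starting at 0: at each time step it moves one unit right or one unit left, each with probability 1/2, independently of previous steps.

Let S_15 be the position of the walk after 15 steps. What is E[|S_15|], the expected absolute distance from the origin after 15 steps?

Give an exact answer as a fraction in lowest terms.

Answer: 6435/2048

Derivation:
S_15 takes values m ≡ 1 (mod 2) with |m| ≤ 15; P(S_15=m) = C(15,(15+m)/2)/2^15.
Total paths: 2^15 = 32768
Distribution: P(S=-15)=1/32768, P(S=-13)=15/32768, P(S=-11)=105/32768, P(S=-9)=455/32768, P(S=-7)=1365/32768, P(S=-5)=3003/32768, P(S=-3)=5005/32768, P(S=-1)=6435/32768, P(S=1)=6435/32768, P(S=3)=5005/32768, P(S=5)=3003/32768, P(S=7)=1365/32768, P(S=9)=455/32768, P(S=11)=105/32768, P(S=13)=15/32768, P(S=15)=1/32768
E[|S_15|] = Σ_m |m|·P(S_15=m) = 102960/32768 = 6435/2048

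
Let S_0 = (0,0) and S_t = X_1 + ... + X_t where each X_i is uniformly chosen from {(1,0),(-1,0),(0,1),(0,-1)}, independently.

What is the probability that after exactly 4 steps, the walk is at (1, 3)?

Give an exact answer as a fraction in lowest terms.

Answer: 1/64

Derivation:
Let h be the number of horizontal steps (so 4-h are vertical). To end at (1,3) need (h+1)/2 right-steps and ((4-h)+3)/2 up-steps.
Sum over h with 1 ≤ h ≤ 1, h ≡ 1 (mod 2), 4-h ≡ 1 (mod 2):
h=1: C(4,1)·C(1,1)·C(3,3) = 4·1·1 = 4
Total favorable: 4
Total paths: 4^4 = 256
P = 4/256 = 1/64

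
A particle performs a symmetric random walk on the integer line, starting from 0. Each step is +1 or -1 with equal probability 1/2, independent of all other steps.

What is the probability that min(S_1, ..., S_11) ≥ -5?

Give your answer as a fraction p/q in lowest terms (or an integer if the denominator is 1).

Answer: 957/1024

Derivation:
Let f(t,s) = #length-t paths at position s with S_1..S_t all ≥ -5.
f(t,s) = f(t-1,s-1) + f(t-1,s+1) for s ≥ -5; f(t,s) = 0 for s < -5.
t=0: f(0,0)=1
t=1: f(1,-1)=1 f(1,1)=1
t=2: f(2,-2)=1 f(2,0)=2 f(2,2)=1
t=3: f(3,-3)=1 f(3,-1)=3 f(3,1)=3 f(3,3)=1
t=4: f(4,-4)=1 f(4,-2)=4 f(4,0)=6 f(4,2)=4 f(4,4)=1
t=5: f(5,-5)=1 f(5,-3)=5 f(5,-1)=10 f(5,1)=10 f(5,3)=5 f(5,5)=1
t=6: f(6,-4)=6 f(6,-2)=15 f(6,0)=20 f(6,2)=15 f(6,4)=6 f(6,6)=1
t=7: f(7,-5)=6 f(7,-3)=21 f(7,-1)=35 f(7,1)=35 f(7,3)=21 f(7,5)=7 f(7,7)=1
t=8: f(8,-4)=27 f(8,-2)=56 f(8,0)=70 f(8,2)=56 f(8,4)=28 f(8,6)=8 f(8,8)=1
t=9: f(9,-5)=27 f(9,-3)=83 f(9,-1)=126 f(9,1)=126 f(9,3)=84 f(9,5)=36 f(9,7)=9 f(9,9)=1
t=10: f(10,-4)=110 f(10,-2)=209 f(10,0)=252 f(10,2)=210 f(10,4)=120 f(10,6)=45 f(10,8)=10 f(10,10)=1
t=11: f(11,-5)=110 f(11,-3)=319 f(11,-1)=461 f(11,1)=462 f(11,3)=330 f(11,5)=165 f(11,7)=55 f(11,9)=11 f(11,11)=1
Σ_s f(11,s) = 1914
P = 1914/2048 = 957/1024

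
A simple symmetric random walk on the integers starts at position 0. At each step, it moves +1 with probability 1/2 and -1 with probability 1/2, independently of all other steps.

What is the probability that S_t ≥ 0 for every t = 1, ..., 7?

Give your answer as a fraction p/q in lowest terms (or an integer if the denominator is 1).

Answer: 35/128

Derivation:
Let f(t,s) = #length-t paths at position s with S_1..S_t all ≥ 0.
f(t,s) = f(t-1,s-1) + f(t-1,s+1) for s ≥ 0; f(t,s) = 0 for s < 0.
t=0: f(0,0)=1
t=1: f(1,1)=1
t=2: f(2,0)=1 f(2,2)=1
t=3: f(3,1)=2 f(3,3)=1
t=4: f(4,0)=2 f(4,2)=3 f(4,4)=1
t=5: f(5,1)=5 f(5,3)=4 f(5,5)=1
t=6: f(6,0)=5 f(6,2)=9 f(6,4)=5 f(6,6)=1
t=7: f(7,1)=14 f(7,3)=14 f(7,5)=6 f(7,7)=1
Σ_s f(7,s) = 35
P = 35/128 = 35/128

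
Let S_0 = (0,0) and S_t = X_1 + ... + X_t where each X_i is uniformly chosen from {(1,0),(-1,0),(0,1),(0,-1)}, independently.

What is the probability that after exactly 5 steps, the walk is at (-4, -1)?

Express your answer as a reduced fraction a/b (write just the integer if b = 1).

Let h be the number of horizontal steps (so 5-h are vertical). To end at (-4,-1) need (h-4)/2 right-steps and ((5-h)-1)/2 up-steps.
Sum over h with 4 ≤ h ≤ 4, h ≡ 0 (mod 2), 5-h ≡ 1 (mod 2):
h=4: C(5,4)·C(4,0)·C(1,0) = 5·1·1 = 5
Total favorable: 5
Total paths: 4^5 = 1024
P = 5/1024 = 5/1024

Answer: 5/1024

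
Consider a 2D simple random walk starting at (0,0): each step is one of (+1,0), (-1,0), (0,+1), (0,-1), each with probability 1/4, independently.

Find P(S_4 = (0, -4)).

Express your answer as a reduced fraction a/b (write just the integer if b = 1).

Let h be the number of horizontal steps (so 4-h are vertical). To end at (0,-4) need (h+0)/2 right-steps and ((4-h)-4)/2 up-steps.
Sum over h with 0 ≤ h ≤ 0, h ≡ 0 (mod 2), 4-h ≡ 0 (mod 2):
h=0: C(4,0)·C(0,0)·C(4,0) = 1·1·1 = 1
Total favorable: 1
Total paths: 4^4 = 256
P = 1/256 = 1/256

Answer: 1/256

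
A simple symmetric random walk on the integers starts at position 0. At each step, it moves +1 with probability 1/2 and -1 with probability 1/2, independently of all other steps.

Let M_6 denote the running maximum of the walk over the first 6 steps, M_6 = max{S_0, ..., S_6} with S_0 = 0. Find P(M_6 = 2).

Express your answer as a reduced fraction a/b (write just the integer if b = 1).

Answer: 15/64

Derivation:
Let M_6 = max(S_0,...,S_6). Use the reflection principle: for j ≥ 1, #{paths with M_6 ≥ j} = #{S_6 ≥ j} + #{S_6 ≥ j+1}.
By reflection, #{M_6 ≥ 2} = #{S_6 ≥ 2} + #{S_6 ≥ 3} = 22 + 7 = 29.
#{M_6 ≥ 3} = #{S_6 ≥ 3} + #{S_6 ≥ 4} = 7 + 7 = 14.
#{M_6 = 2} = 29 - 14 = 15.
P(M_6 = 2) = 15/64 = 15/64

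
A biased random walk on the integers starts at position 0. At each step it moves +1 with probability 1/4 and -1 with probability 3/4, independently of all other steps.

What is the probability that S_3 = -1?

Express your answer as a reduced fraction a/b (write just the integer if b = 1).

To reach position -1 after 3 steps: need 1 step of +1 and 2 steps of -1.
Number of such sequences: C(3,1) = 3
Each has probability (1/4)^1 · (3/4)^2 = 9/64
P = 3 · 9/64 = 27/64

Answer: 27/64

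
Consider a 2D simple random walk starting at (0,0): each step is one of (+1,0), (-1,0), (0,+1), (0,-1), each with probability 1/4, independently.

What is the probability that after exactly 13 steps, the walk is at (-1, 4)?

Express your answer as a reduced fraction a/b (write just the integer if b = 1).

Answer: 920205/67108864

Derivation:
Let h be the number of horizontal steps (so 13-h are vertical). To end at (-1,4) need (h-1)/2 right-steps and ((13-h)+4)/2 up-steps.
Sum over h with 1 ≤ h ≤ 9, h ≡ 1 (mod 2), 13-h ≡ 0 (mod 2):
h=1: C(13,1)·C(1,0)·C(12,8) = 13·1·495 = 6435
h=3: C(13,3)·C(3,1)·C(10,7) = 286·3·120 = 102960
h=5: C(13,5)·C(5,2)·C(8,6) = 1287·10·28 = 360360
h=7: C(13,7)·C(7,3)·C(6,5) = 1716·35·6 = 360360
h=9: C(13,9)·C(9,4)·C(4,4) = 715·126·1 = 90090
Total favorable: 920205
Total paths: 4^13 = 67108864
P = 920205/67108864 = 920205/67108864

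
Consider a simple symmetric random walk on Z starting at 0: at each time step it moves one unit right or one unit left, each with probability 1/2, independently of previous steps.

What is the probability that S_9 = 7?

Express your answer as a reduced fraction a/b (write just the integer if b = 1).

To reach position 7 after 9 steps: need 8 steps of +1 and 1 of -1.
Favorable paths: C(9,8) = 9
Total paths: 2^9 = 512
P = 9/512 = 9/512

Answer: 9/512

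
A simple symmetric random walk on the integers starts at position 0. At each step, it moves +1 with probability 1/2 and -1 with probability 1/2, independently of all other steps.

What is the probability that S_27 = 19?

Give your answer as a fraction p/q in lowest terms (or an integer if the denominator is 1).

To reach position 19 after 27 steps: need 23 steps of +1 and 4 of -1.
Favorable paths: C(27,23) = 17550
Total paths: 2^27 = 134217728
P = 17550/134217728 = 8775/67108864

Answer: 8775/67108864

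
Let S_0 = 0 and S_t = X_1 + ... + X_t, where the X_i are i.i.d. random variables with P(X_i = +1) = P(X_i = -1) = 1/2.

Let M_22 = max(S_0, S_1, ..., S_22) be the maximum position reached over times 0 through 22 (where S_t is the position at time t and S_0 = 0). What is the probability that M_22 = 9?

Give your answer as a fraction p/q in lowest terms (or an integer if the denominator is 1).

Answer: 74613/4194304

Derivation:
Let M_22 = max(S_0,...,S_22). Use the reflection principle: for j ≥ 1, #{paths with M_22 ≥ j} = #{S_22 ≥ j} + #{S_22 ≥ j+1}.
By reflection, #{M_22 ≥ 9} = #{S_22 ≥ 9} + #{S_22 ≥ 10} = 110056 + 110056 = 220112.
#{M_22 ≥ 10} = #{S_22 ≥ 10} + #{S_22 ≥ 11} = 110056 + 35443 = 145499.
#{M_22 = 9} = 220112 - 145499 = 74613.
P(M_22 = 9) = 74613/4194304 = 74613/4194304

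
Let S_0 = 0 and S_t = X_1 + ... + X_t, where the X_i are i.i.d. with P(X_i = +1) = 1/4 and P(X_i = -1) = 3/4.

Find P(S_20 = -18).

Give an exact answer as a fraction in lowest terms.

To reach position -18 after 20 steps: need 1 step of +1 and 19 steps of -1.
Number of such sequences: C(20,1) = 20
Each has probability (1/4)^1 · (3/4)^19 = 1162261467/1099511627776
P = 20 · 1162261467/1099511627776 = 5811307335/274877906944

Answer: 5811307335/274877906944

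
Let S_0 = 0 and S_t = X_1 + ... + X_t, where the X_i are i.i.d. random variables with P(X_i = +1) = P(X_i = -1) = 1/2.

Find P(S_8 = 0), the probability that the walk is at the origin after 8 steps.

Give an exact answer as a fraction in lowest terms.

Answer: 35/128

Derivation:
To return to 0 after 8 steps: need exactly 4 steps of +1 and 4 of -1.
Favorable paths: C(8,4) = 70
Total paths: 2^8 = 256
P = 70/256 = 35/128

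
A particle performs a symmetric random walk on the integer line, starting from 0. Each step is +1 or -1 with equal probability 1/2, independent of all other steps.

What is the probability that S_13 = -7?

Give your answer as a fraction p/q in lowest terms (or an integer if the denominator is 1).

Answer: 143/4096

Derivation:
To reach position -7 after 13 steps: need 3 steps of +1 and 10 of -1.
Favorable paths: C(13,3) = 286
Total paths: 2^13 = 8192
P = 286/8192 = 143/4096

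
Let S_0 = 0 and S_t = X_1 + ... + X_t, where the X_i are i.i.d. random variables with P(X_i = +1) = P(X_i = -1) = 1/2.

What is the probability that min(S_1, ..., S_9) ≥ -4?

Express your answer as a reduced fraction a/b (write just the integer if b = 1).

Let f(t,s) = #length-t paths at position s with S_1..S_t all ≥ -4.
f(t,s) = f(t-1,s-1) + f(t-1,s+1) for s ≥ -4; f(t,s) = 0 for s < -4.
t=0: f(0,0)=1
t=1: f(1,-1)=1 f(1,1)=1
t=2: f(2,-2)=1 f(2,0)=2 f(2,2)=1
t=3: f(3,-3)=1 f(3,-1)=3 f(3,1)=3 f(3,3)=1
t=4: f(4,-4)=1 f(4,-2)=4 f(4,0)=6 f(4,2)=4 f(4,4)=1
t=5: f(5,-3)=5 f(5,-1)=10 f(5,1)=10 f(5,3)=5 f(5,5)=1
t=6: f(6,-4)=5 f(6,-2)=15 f(6,0)=20 f(6,2)=15 f(6,4)=6 f(6,6)=1
t=7: f(7,-3)=20 f(7,-1)=35 f(7,1)=35 f(7,3)=21 f(7,5)=7 f(7,7)=1
t=8: f(8,-4)=20 f(8,-2)=55 f(8,0)=70 f(8,2)=56 f(8,4)=28 f(8,6)=8 f(8,8)=1
t=9: f(9,-3)=75 f(9,-1)=125 f(9,1)=126 f(9,3)=84 f(9,5)=36 f(9,7)=9 f(9,9)=1
Σ_s f(9,s) = 456
P = 456/512 = 57/64

Answer: 57/64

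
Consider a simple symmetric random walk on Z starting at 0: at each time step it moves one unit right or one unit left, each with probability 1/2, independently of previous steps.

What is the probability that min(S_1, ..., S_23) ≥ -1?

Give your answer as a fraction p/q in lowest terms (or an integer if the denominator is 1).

Let f(t,s) = #length-t paths at position s with S_1..S_t all ≥ -1.
f(t,s) = f(t-1,s-1) + f(t-1,s+1) for s ≥ -1; f(t,s) = 0 for s < -1.
t=0: f(0,0)=1
t=1: f(1,-1)=1 f(1,1)=1
t=2: f(2,0)=2 f(2,2)=1
t=3: f(3,-1)=2 f(3,1)=3 f(3,3)=1
t=4: f(4,0)=5 f(4,2)=4 f(4,4)=1
t=5: f(5,-1)=5 f(5,1)=9 f(5,3)=5 f(5,5)=1
t=6: f(6,0)=14 f(6,2)=14 f(6,4)=6 f(6,6)=1
t=7: f(7,-1)=14 f(7,1)=28 f(7,3)=20 f(7,5)=7 f(7,7)=1
t=8: f(8,0)=42 f(8,2)=48 f(8,4)=27 f(8,6)=8 f(8,8)=1
t=9: f(9,-1)=42 f(9,1)=90 f(9,3)=75 f(9,5)=35 f(9,7)=9 f(9,9)=1
t=10: f(10,0)=132 f(10,2)=165 f(10,4)=110 f(10,6)=44 f(10,8)=10 f(10,10)=1
t=11: f(11,-1)=132 f(11,1)=297 f(11,3)=275 f(11,5)=154 f(11,7)=54 f(11,9)=11 f(11,11)=1
t=12: f(12,0)=429 f(12,2)=572 f(12,4)=429 f(12,6)=208 f(12,8)=65 f(12,10)=12 f(12,12)=1
t=13: f(13,-1)=429 f(13,1)=1001 f(13,3)=1001 f(13,5)=637 f(13,7)=273 f(13,9)=77 f(13,11)=13 f(13,13)=1
t=14: f(14,0)=1430 f(14,2)=2002 f(14,4)=1638 f(14,6)=910 f(14,8)=350 f(14,10)=90 f(14,12)=14 f(14,14)=1
t=15: f(15,-1)=1430 f(15,1)=3432 f(15,3)=3640 f(15,5)=2548 f(15,7)=1260 f(15,9)=440 f(15,11)=104 f(15,13)=15 f(15,15)=1
t=16: f(16,0)=4862 f(16,2)=7072 f(16,4)=6188 f(16,6)=3808 f(16,8)=1700 f(16,10)=544 f(16,12)=119 f(16,14)=16 f(16,16)=1
t=17: f(17,-1)=4862 f(17,1)=11934 f(17,3)=13260 f(17,5)=9996 f(17,7)=5508 f(17,9)=2244 f(17,11)=663 f(17,13)=135 f(17,15)=17 f(17,17)=1
t=18: f(18,0)=16796 f(18,2)=25194 f(18,4)=23256 f(18,6)=15504 f(18,8)=7752 f(18,10)=2907 f(18,12)=798 f(18,14)=152 f(18,16)=18 f(18,18)=1
t=19: f(19,-1)=16796 f(19,1)=41990 f(19,3)=48450 f(19,5)=38760 f(19,7)=23256 f(19,9)=10659 f(19,11)=3705 f(19,13)=950 f(19,15)=170 f(19,17)=19 f(19,19)=1
t=20: f(20,0)=58786 f(20,2)=90440 f(20,4)=87210 f(20,6)=62016 f(20,8)=33915 f(20,10)=14364 f(20,12)=4655 f(20,14)=1120 f(20,16)=189 f(20,18)=20 f(20,20)=1
t=21: f(21,-1)=58786 f(21,1)=149226 f(21,3)=177650 f(21,5)=149226 f(21,7)=95931 f(21,9)=48279 f(21,11)=19019 f(21,13)=5775 f(21,15)=1309 f(21,17)=209 f(21,19)=21 f(21,21)=1
t=22: f(22,0)=208012 f(22,2)=326876 f(22,4)=326876 f(22,6)=245157 f(22,8)=144210 f(22,10)=67298 f(22,12)=24794 f(22,14)=7084 f(22,16)=1518 f(22,18)=230 f(22,20)=22 f(22,22)=1
t=23: f(23,-1)=208012 f(23,1)=534888 f(23,3)=653752 f(23,5)=572033 f(23,7)=389367 f(23,9)=211508 f(23,11)=92092 f(23,13)=31878 f(23,15)=8602 f(23,17)=1748 f(23,19)=252 f(23,21)=23 f(23,23)=1
Σ_s f(23,s) = 2704156
P = 2704156/8388608 = 676039/2097152

Answer: 676039/2097152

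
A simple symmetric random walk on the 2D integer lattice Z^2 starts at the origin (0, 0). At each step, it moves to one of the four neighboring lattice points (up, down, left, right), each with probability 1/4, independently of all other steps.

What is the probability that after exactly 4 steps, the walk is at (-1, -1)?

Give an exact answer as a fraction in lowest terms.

Answer: 3/32

Derivation:
Let h be the number of horizontal steps (so 4-h are vertical). To end at (-1,-1) need (h-1)/2 right-steps and ((4-h)-1)/2 up-steps.
Sum over h with 1 ≤ h ≤ 3, h ≡ 1 (mod 2), 4-h ≡ 1 (mod 2):
h=1: C(4,1)·C(1,0)·C(3,1) = 4·1·3 = 12
h=3: C(4,3)·C(3,1)·C(1,0) = 4·3·1 = 12
Total favorable: 24
Total paths: 4^4 = 256
P = 24/256 = 3/32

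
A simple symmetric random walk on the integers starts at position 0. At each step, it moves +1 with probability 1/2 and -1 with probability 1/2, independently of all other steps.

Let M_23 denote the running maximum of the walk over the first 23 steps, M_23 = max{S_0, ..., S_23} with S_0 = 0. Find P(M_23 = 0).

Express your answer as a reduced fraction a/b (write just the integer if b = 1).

Let M_23 = max(S_0,...,S_23). Use the reflection principle: for j ≥ 1, #{paths with M_23 ≥ j} = #{S_23 ≥ j} + #{S_23 ≥ j+1}.
P(M_23 ≥ 0) = 1 since S_0 = 0, so #{M_23 ≥ 0} = 8388608.
#{M_23 ≥ 1} = #{S_23 ≥ 1} + #{S_23 ≥ 2} = 4194304 + 2842226 = 7036530.
#{M_23 = 0} = 8388608 - 7036530 = 1352078.
P(M_23 = 0) = 1352078/8388608 = 676039/4194304

Answer: 676039/4194304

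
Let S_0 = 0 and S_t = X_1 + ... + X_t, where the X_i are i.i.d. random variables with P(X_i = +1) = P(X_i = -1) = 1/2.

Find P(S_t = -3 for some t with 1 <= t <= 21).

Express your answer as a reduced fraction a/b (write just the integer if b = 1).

Answer: 548895/1048576

Derivation:
Count via complement. Let g(t,s) = #length-t paths at position s with S_1..S_t all ≠ -3.
g(t,s) = g(t-1,s-1) + g(t-1,s+1) for s ≠ -3; g(t,-3) = 0.
t=0: g(0,0)=1
t=1: g(1,-1)=1 g(1,1)=1
t=2: g(2,-2)=1 g(2,0)=2 g(2,2)=1
t=3: g(3,-1)=3 g(3,1)=3 g(3,3)=1
t=4: g(4,-2)=3 g(4,0)=6 g(4,2)=4 g(4,4)=1
t=5: g(5,-1)=9 g(5,1)=10 g(5,3)=5 g(5,5)=1
t=6: g(6,-2)=9 g(6,0)=19 g(6,2)=15 g(6,4)=6 g(6,6)=1
t=7: g(7,-1)=28 g(7,1)=34 g(7,3)=21 g(7,5)=7 g(7,7)=1
t=8: g(8,-2)=28 g(8,0)=62 g(8,2)=55 g(8,4)=28 g(8,6)=8 g(8,8)=1
t=9: g(9,-1)=90 g(9,1)=117 g(9,3)=83 g(9,5)=36 g(9,7)=9 g(9,9)=1
t=10: g(10,-2)=90 g(10,0)=207 g(10,2)=200 g(10,4)=119 g(10,6)=45 g(10,8)=10 g(10,10)=1
t=11: g(11,-1)=297 g(11,1)=407 g(11,3)=319 g(11,5)=164 g(11,7)=55 g(11,9)=11 g(11,11)=1
t=12: g(12,-2)=297 g(12,0)=704 g(12,2)=726 g(12,4)=483 g(12,6)=219 g(12,8)=66 g(12,10)=12 g(12,12)=1
t=13: g(13,-1)=1001 g(13,1)=1430 g(13,3)=1209 g(13,5)=702 g(13,7)=285 g(13,9)=78 g(13,11)=13 g(13,13)=1
t=14: g(14,-2)=1001 g(14,0)=2431 g(14,2)=2639 g(14,4)=1911 g(14,6)=987 g(14,8)=363 g(14,10)=91 g(14,12)=14 g(14,14)=1
t=15: g(15,-1)=3432 g(15,1)=5070 g(15,3)=4550 g(15,5)=2898 g(15,7)=1350 g(15,9)=454 g(15,11)=105 g(15,13)=15 g(15,15)=1
t=16: g(16,-2)=3432 g(16,0)=8502 g(16,2)=9620 g(16,4)=7448 g(16,6)=4248 g(16,8)=1804 g(16,10)=559 g(16,12)=120 g(16,14)=16 g(16,16)=1
t=17: g(17,-1)=11934 g(17,1)=18122 g(17,3)=17068 g(17,5)=11696 g(17,7)=6052 g(17,9)=2363 g(17,11)=679 g(17,13)=136 g(17,15)=17 g(17,17)=1
t=18: g(18,-2)=11934 g(18,0)=30056 g(18,2)=35190 g(18,4)=28764 g(18,6)=17748 g(18,8)=8415 g(18,10)=3042 g(18,12)=815 g(18,14)=153 g(18,16)=18 g(18,18)=1
t=19: g(19,-1)=41990 g(19,1)=65246 g(19,3)=63954 g(19,5)=46512 g(19,7)=26163 g(19,9)=11457 g(19,11)=3857 g(19,13)=968 g(19,15)=171 g(19,17)=19 g(19,19)=1
t=20: g(20,-2)=41990 g(20,0)=107236 g(20,2)=129200 g(20,4)=110466 g(20,6)=72675 g(20,8)=37620 g(20,10)=15314 g(20,12)=4825 g(20,14)=1139 g(20,16)=190 g(20,18)=20 g(20,20)=1
t=21: g(21,-1)=149226 g(21,1)=236436 g(21,3)=239666 g(21,5)=183141 g(21,7)=110295 g(21,9)=52934 g(21,11)=20139 g(21,13)=5964 g(21,15)=1329 g(21,17)=210 g(21,19)=21 g(21,21)=1
Paths never hitting -3: Σ_s g(21,s) = 999362
Paths hitting -3: 2^21 - 999362 = 1097790
P = 1097790/2097152 = 548895/1048576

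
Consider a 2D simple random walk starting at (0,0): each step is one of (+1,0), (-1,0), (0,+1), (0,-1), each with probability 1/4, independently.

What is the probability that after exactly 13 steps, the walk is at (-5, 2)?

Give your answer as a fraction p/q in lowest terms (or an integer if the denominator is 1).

Answer: 184041/33554432

Derivation:
Let h be the number of horizontal steps (so 13-h are vertical). To end at (-5,2) need (h-5)/2 right-steps and ((13-h)+2)/2 up-steps.
Sum over h with 5 ≤ h ≤ 11, h ≡ 1 (mod 2), 13-h ≡ 0 (mod 2):
h=5: C(13,5)·C(5,0)·C(8,5) = 1287·1·56 = 72072
h=7: C(13,7)·C(7,1)·C(6,4) = 1716·7·15 = 180180
h=9: C(13,9)·C(9,2)·C(4,3) = 715·36·4 = 102960
h=11: C(13,11)·C(11,3)·C(2,2) = 78·165·1 = 12870
Total favorable: 368082
Total paths: 4^13 = 67108864
P = 368082/67108864 = 184041/33554432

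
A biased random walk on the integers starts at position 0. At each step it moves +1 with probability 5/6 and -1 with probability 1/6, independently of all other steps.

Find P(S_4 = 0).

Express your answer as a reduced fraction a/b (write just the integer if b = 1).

Answer: 25/216

Derivation:
To reach position 0 after 4 steps: need 2 steps of +1 and 2 steps of -1.
Number of such sequences: C(4,2) = 6
Each has probability (5/6)^2 · (1/6)^2 = 25/1296
P = 6 · 25/1296 = 25/216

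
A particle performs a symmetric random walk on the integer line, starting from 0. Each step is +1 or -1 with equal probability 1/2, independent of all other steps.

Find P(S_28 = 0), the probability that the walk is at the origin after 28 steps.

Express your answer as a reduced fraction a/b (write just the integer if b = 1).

To return to 0 after 28 steps: need exactly 14 steps of +1 and 14 of -1.
Favorable paths: C(28,14) = 40116600
Total paths: 2^28 = 268435456
P = 40116600/268435456 = 5014575/33554432

Answer: 5014575/33554432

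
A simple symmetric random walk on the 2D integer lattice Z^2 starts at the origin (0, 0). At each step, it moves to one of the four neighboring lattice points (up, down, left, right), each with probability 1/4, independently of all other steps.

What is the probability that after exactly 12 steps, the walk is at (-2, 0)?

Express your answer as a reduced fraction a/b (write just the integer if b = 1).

Let h be the number of horizontal steps (so 12-h are vertical). To end at (-2,0) need (h-2)/2 right-steps and ((12-h)+0)/2 up-steps.
Sum over h with 2 ≤ h ≤ 12, h ≡ 0 (mod 2), 12-h ≡ 0 (mod 2):
h=2: C(12,2)·C(2,0)·C(10,5) = 66·1·252 = 16632
h=4: C(12,4)·C(4,1)·C(8,4) = 495·4·70 = 138600
h=6: C(12,6)·C(6,2)·C(6,3) = 924·15·20 = 277200
h=8: C(12,8)·C(8,3)·C(4,2) = 495·56·6 = 166320
h=10: C(12,10)·C(10,4)·C(2,1) = 66·210·2 = 27720
h=12: C(12,12)·C(12,5)·C(0,0) = 1·792·1 = 792
Total favorable: 627264
Total paths: 4^12 = 16777216
P = 627264/16777216 = 9801/262144

Answer: 9801/262144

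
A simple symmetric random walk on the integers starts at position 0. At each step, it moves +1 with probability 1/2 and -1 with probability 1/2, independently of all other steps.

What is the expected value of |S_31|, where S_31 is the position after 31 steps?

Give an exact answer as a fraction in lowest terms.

Answer: 300540195/67108864

Derivation:
S_31 takes values m ≡ 1 (mod 2) with |m| ≤ 31; P(S_31=m) = C(31,(31+m)/2)/2^31.
Total paths: 2^31 = 2147483648
Distribution: P(S=-31)=1/2147483648, P(S=-29)=31/2147483648, P(S=-27)=465/2147483648, P(S=-25)=4495/2147483648, P(S=-23)=31465/2147483648, P(S=-21)=169911/2147483648, P(S=-19)=736281/2147483648, P(S=-17)=2629575/2147483648, P(S=-15)=7888725/2147483648, P(S=-13)=20160075/2147483648, P(S=-11)=44352165/2147483648, P(S=-9)=84672315/2147483648, P(S=-7)=141120525/2147483648, P(S=-5)=206253075/2147483648, P(S=-3)=265182525/2147483648, P(S=-1)=300540195/2147483648, P(S=1)=300540195/2147483648, P(S=3)=265182525/2147483648, P(S=5)=206253075/2147483648, P(S=7)=141120525/2147483648, P(S=9)=84672315/2147483648, P(S=11)=44352165/2147483648, P(S=13)=20160075/2147483648, P(S=15)=7888725/2147483648, P(S=17)=2629575/2147483648, P(S=19)=736281/2147483648, P(S=21)=169911/2147483648, P(S=23)=31465/2147483648, P(S=25)=4495/2147483648, P(S=27)=465/2147483648, P(S=29)=31/2147483648, P(S=31)=1/2147483648
E[|S_31|] = Σ_m |m|·P(S_31=m) = 9617286240/2147483648 = 300540195/67108864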